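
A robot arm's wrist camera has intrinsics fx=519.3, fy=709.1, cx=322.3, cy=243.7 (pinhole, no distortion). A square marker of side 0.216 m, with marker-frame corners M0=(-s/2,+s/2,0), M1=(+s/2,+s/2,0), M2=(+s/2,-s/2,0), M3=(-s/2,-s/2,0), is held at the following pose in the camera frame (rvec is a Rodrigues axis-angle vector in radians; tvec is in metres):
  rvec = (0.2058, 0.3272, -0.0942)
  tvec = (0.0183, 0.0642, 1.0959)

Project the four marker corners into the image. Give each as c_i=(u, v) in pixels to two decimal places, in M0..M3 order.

c0=(290.72, 351.97) c1=(386.52, 350.78) c2=(375.52, 211.40) c3=(276.97, 221.53)

Intrinsics K: fx=519.3, fy=709.1, cx=322.3, cy=243.7
Marker side s = 0.216 m; corners in marker frame (Z=0):
  M0 = (-0.1080, +0.1080, 0)
  M1 = (+0.1080, +0.1080, 0)
  M2 = (+0.1080, -0.1080, 0)
  M3 = (-0.1080, -0.1080, 0)
rvec = (0.2058, 0.3272, -0.0942), |rvec| = θ = 0.39785 rad = 22.795°
Rodrigues: sinθ=0.38744, 1−cosθ=0.07811; R = I + sinθ·[k]× + (1−cosθ)·[k]×²:
    [+0.94279 +0.12496 +0.30907]
    [-0.05851 +0.97472 -0.21562]
    [-0.32820 +0.18520 +0.92627]
t = (0.0183, 0.0642, 1.0959) m
M0: Pc = R·M0+t = (-0.07003, +0.17579, +1.15135); u = 519.3·(-0.07003)/1.15135 + 322.3 = 290.7158, v = 709.1·(+0.17579)/1.15135 + 243.7 = 351.9660
M1: Pc = R·M1+t = (+0.13362, +0.16315, +1.08046); u = 519.3·(+0.13362)/1.08046 + 322.3 = 386.5207, v = 709.1·(+0.16315)/1.08046 + 243.7 = 350.7756
M2: Pc = R·M2+t = (+0.10663, -0.04739, +1.04045); u = 519.3·(+0.10663)/1.04045 + 322.3 = 375.5180, v = 709.1·(-0.04739)/1.04045 + 243.7 = 211.4031
M3: Pc = R·M3+t = (-0.09702, -0.03475, +1.11134); u = 519.3·(-0.09702)/1.11134 + 322.3 = 276.9664, v = 709.1·(-0.03475)/1.11134 + 243.7 = 221.5268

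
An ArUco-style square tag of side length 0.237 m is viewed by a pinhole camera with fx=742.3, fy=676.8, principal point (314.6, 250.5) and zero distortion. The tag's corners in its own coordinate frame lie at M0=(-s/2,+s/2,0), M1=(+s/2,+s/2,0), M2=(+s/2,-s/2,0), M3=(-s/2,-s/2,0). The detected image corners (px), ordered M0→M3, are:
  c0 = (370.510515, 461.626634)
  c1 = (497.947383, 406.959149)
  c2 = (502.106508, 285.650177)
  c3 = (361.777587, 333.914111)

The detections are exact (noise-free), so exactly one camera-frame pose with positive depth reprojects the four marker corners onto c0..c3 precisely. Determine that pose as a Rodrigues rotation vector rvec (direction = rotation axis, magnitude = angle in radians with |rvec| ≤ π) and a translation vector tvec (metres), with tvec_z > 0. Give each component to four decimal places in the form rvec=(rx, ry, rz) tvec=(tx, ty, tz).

rvec=(0.4111, -0.4777, -0.1879) tvec=(0.1743, 0.1939, 1.0641)

Intrinsics K: fx=742.3, fy=676.8, cx=314.6, cy=250.5
Marker side s = 0.237 m; corners in marker frame (Z=0):
  M0 = (-0.1185, +0.1185, 0)
  M1 = (+0.1185, +0.1185, 0)
  M2 = (+0.1185, -0.1185, 0)
  M3 = (-0.1185, -0.1185, 0)
Detected image corners:
  c0 = (370.510515, 461.626634) px
  c1 = (497.947383, 406.959149) px
  c2 = (502.106508, 285.650177) px
  c3 = (361.777587, 333.914111) px
Planar DLT: solve 8×8 A·h = b for H (H[2,2]=1):
  H  [+729.16359 +181.55303 +436.17186]
  H  [-75.58492 +673.48021 +373.82114]
  H  [+0.38225 +0.39977 +1.00000]
B = K⁻¹H; ‖b₁‖=0.939731, ‖b₂‖=0.939731; λ = 2/(‖b₁‖+‖b₂‖) = 1.064135, sign → tz>0 ⇒ λ=+1.064135
r₁ = λ·B[:,0] = (+0.87291,-0.26939,+0.40676); r₂ = λ·B[:,1] = (+0.07997,+0.90146,+0.42541)
r₃ = r₁×r₂ = (-0.48128,-0.33882,+0.80844); SVD([r₁ r₂ r₃]) → R = UVᵀ:
  R  [+0.87291 +0.07997 -0.48128]
  R  [-0.26939 +0.90146 -0.33882]
  R  [+0.40676 +0.42541 +0.80844]
t = (+0.17428, +0.19390, +1.06413) m
tr R = 2.582806; θ = arccos((tr R − 1)/2) = 0.657695 rad = 37.683°
axis k = ((R−Rᵀ)₃₂, (R−Rᵀ)₁₃, (R−Rᵀ)₂₁) / (2 sinθ) = (+0.625090, -0.726364, -0.285759)
rvec = θ·k = (+0.411119, -0.477726, -0.187942)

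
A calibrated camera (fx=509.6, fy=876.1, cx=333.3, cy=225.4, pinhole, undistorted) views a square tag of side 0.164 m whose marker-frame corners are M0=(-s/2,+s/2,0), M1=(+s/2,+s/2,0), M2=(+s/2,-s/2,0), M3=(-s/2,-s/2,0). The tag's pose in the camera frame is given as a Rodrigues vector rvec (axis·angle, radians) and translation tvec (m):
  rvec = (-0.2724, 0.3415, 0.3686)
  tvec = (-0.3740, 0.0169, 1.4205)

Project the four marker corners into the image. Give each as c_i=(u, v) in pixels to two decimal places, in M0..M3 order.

Intrinsics K: fx=509.6, fy=876.1, cx=333.3, cy=225.4
Marker side s = 0.164 m; corners in marker frame (Z=0):
  M0 = (-0.0820, +0.0820, 0)
  M1 = (+0.0820, +0.0820, 0)
  M2 = (+0.0820, -0.0820, 0)
  M3 = (-0.0820, -0.0820, 0)
rvec = (-0.2724, 0.3415, 0.3686), |rvec| = θ = 0.57157 rad = 32.748°
Rodrigues: sinθ=0.54095, 1−cosθ=0.15895; R = I + sinθ·[k]× + (1−cosθ)·[k]×²:
    [+0.87716 -0.39412 +0.27436]
    [+0.30360 +0.89779 +0.31905]
    [-0.37206 -0.19657 +0.90716]
t = (-0.3740, 0.0169, 1.4205) m
M0: Pc = R·M0+t = (-0.47824, +0.06562, +1.43489); u = 509.6·(-0.47824)/1.43489 + 333.3 = 163.4520, v = 876.1·(+0.06562)/1.43489 + 225.4 = 265.4682
M1: Pc = R·M1+t = (-0.33439, +0.11541, +1.37387); u = 509.6·(-0.33439)/1.37387 + 333.3 = 209.2670, v = 876.1·(+0.11541)/1.37387 + 225.4 = 298.9980
M2: Pc = R·M2+t = (-0.26976, -0.03182, +1.40611); u = 509.6·(-0.26976)/1.40611 + 333.3 = 235.5355, v = 876.1·(-0.03182)/1.40611 + 225.4 = 205.5713
M3: Pc = R·M3+t = (-0.41361, -0.08161, +1.46713); u = 509.6·(-0.41361)/1.46713 + 333.3 = 189.6347, v = 876.1·(-0.08161)/1.46713 + 225.4 = 176.6639

c0=(163.45, 265.47) c1=(209.27, 299.00) c2=(235.54, 205.57) c3=(189.63, 176.66)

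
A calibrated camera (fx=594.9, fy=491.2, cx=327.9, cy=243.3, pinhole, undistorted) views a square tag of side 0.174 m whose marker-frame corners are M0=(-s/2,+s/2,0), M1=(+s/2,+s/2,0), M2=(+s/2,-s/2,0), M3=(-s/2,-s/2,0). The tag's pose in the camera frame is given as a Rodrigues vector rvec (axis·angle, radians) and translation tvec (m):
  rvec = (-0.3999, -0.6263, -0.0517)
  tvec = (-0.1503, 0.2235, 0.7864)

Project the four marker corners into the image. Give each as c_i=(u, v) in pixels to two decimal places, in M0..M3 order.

Intrinsics K: fx=594.9, fy=491.2, cx=327.9, cy=243.3
Marker side s = 0.174 m; corners in marker frame (Z=0):
  M0 = (-0.0870, +0.0870, 0)
  M1 = (+0.0870, +0.0870, 0)
  M2 = (+0.0870, -0.0870, 0)
  M3 = (-0.0870, -0.0870, 0)
rvec = (-0.3999, -0.6263, -0.0517), |rvec| = θ = 0.74488 rad = 42.678°
Rodrigues: sinθ=0.67788, 1−cosθ=0.26483; R = I + sinθ·[k]× + (1−cosθ)·[k]×²:
    [+0.81150 +0.16659 -0.56010]
    [+0.07249 +0.92239 +0.37939]
    [+0.57984 -0.34848 +0.73645]
t = (-0.1503, 0.2235, 0.7864) m
M0: Pc = R·M0+t = (-0.20641, +0.29744, +0.70564); u = 594.9·(-0.20641)/0.70564 + 327.9 = 153.8849, v = 491.2·(+0.29744)/0.70564 + 243.3 = 450.3515
M1: Pc = R·M1+t = (-0.06521, +0.31006, +0.80653); u = 594.9·(-0.06521)/0.80653 + 327.9 = 279.8039, v = 491.2·(+0.31006)/0.80653 + 243.3 = 432.1330
M2: Pc = R·M2+t = (-0.09419, +0.14956, +0.86716); u = 594.9·(-0.09419)/0.86716 + 327.9 = 263.2807, v = 491.2·(+0.14956)/0.86716 + 243.3 = 328.0168
M3: Pc = R·M3+t = (-0.23539, +0.13694, +0.76627); u = 594.9·(-0.23539)/0.76627 + 327.9 = 145.1501, v = 491.2·(+0.13694)/0.76627 + 243.3 = 331.0851

c0=(153.88, 450.35) c1=(279.80, 432.13) c2=(263.28, 328.02) c3=(145.15, 331.09)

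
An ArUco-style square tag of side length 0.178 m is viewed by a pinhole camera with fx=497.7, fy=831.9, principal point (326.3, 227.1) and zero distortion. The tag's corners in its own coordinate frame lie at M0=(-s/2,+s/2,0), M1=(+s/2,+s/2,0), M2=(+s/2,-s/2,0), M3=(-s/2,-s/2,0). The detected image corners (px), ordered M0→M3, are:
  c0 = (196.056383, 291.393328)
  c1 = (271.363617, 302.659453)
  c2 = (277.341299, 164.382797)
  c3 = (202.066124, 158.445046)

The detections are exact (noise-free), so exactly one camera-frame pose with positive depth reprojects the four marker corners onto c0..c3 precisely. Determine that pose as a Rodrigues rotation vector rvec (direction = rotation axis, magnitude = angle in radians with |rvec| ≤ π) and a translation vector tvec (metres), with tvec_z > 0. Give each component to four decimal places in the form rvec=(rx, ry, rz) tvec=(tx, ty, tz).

Intrinsics K: fx=497.7, fy=831.9, cx=326.3, cy=227.1
Marker side s = 0.178 m; corners in marker frame (Z=0):
  M0 = (-0.0890, +0.0890, 0)
  M1 = (+0.0890, +0.0890, 0)
  M2 = (+0.0890, -0.0890, 0)
  M3 = (-0.0890, -0.0890, 0)
Detected image corners:
  c0 = (196.056383, 291.393328) px
  c1 = (271.363617, 302.659453) px
  c2 = (277.341299, 164.382797) px
  c3 = (202.066124, 158.445046) px
Planar DLT: solve 8×8 A·h = b for H (H[2,2]=1):
  H  [+371.03243 -38.37625 +235.97681]
  H  [-2.00952 +757.02220 +229.01627]
  H  [-0.21948 -0.01986 +1.00000]
B = K⁻¹H; ‖b₁‖=0.917870, ‖b₂‖=0.917870; λ = 2/(‖b₁‖+‖b₂‖) = 1.089479, sign → tz>0 ⇒ λ=+1.089479
r₁ = λ·B[:,0] = (+0.96897,+0.06264,-0.23912); r₂ = λ·B[:,1] = (-0.06982,+0.99732,-0.02164)
r₃ = r₁×r₂ = (+0.23712,+0.03766,+0.97075); SVD([r₁ r₂ r₃]) → R = UVᵀ:
  R  [+0.96897 -0.06982 +0.23712]
  R  [+0.06264 +0.99732 +0.03766]
  R  [-0.23912 -0.02164 +0.97075]
t = (-0.19772, +0.00251, +1.08948) m
tr R = 2.937043; θ = arccos((tr R − 1)/2) = 0.251575 rad = 14.414°
axis k = ((R−Rᵀ)₃₂, (R−Rᵀ)₁₃, (R−Rᵀ)₂₁) / (2 sinθ) = (-0.119122, +0.956567, +0.266064)
rvec = θ·k = (-0.029968, +0.240648, +0.066935)

rvec=(-0.0300, 0.2406, 0.0669) tvec=(-0.1977, 0.0025, 1.0895)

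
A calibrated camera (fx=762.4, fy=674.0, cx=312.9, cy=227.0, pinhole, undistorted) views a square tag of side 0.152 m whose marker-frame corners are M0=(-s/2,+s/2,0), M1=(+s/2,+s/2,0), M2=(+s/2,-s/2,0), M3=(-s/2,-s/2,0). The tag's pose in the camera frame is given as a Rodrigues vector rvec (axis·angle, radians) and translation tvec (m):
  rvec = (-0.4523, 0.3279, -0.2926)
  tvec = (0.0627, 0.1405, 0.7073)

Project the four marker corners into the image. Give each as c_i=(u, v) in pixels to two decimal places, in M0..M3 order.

Intrinsics K: fx=762.4, fy=674.0, cx=312.9, cy=227.0
Marker side s = 0.152 m; corners in marker frame (Z=0):
  M0 = (-0.0760, +0.0760, 0)
  M1 = (+0.0760, +0.0760, 0)
  M2 = (+0.0760, -0.0760, 0)
  M3 = (-0.0760, -0.0760, 0)
rvec = (-0.4523, 0.3279, -0.2926), |rvec| = θ = 0.63064 rad = 36.133°
Rodrigues: sinθ=0.58966, 1−cosθ=0.19235; R = I + sinθ·[k]× + (1−cosθ)·[k]×²:
    [+0.90659 +0.20186 +0.37060]
    [-0.34532 +0.85965 +0.37651]
    [-0.24259 -0.46931 +0.84906]
t = (0.0627, 0.1405, 0.7073) m
M0: Pc = R·M0+t = (+0.00914, +0.23208, +0.69007); u = 762.4·(+0.00914)/0.69007 + 312.9 = 322.9983, v = 674.0·(+0.23208)/0.69007 + 227.0 = 453.6734
M1: Pc = R·M1+t = (+0.14694, +0.17959, +0.65320); u = 762.4·(+0.14694)/0.65320 + 312.9 = 484.4086, v = 674.0·(+0.17959)/0.65320 + 227.0 = 412.3093
M2: Pc = R·M2+t = (+0.11626, +0.04892, +0.72453); u = 762.4·(+0.11626)/0.72453 + 312.9 = 435.2363, v = 674.0·(+0.04892)/0.72453 + 227.0 = 272.5105
M3: Pc = R·M3+t = (-0.02154, +0.10141, +0.76140); u = 762.4·(-0.02154)/0.76140 + 312.9 = 291.3297, v = 674.0·(+0.10141)/0.76140 + 227.0 = 316.7693

c0=(323.00, 453.67) c1=(484.41, 412.31) c2=(435.24, 272.51) c3=(291.33, 316.77)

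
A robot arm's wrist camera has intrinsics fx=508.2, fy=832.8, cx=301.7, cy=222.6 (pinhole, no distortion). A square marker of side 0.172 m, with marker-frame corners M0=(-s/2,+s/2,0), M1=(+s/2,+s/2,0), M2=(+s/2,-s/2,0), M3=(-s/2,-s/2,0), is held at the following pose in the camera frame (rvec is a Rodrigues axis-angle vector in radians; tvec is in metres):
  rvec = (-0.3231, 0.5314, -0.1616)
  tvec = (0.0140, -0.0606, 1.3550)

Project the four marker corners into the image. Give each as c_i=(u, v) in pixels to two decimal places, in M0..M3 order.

Intrinsics K: fx=508.2, fy=832.8, cx=301.7, cy=222.6
Marker side s = 0.172 m; corners in marker frame (Z=0):
  M0 = (-0.0860, +0.0860, 0)
  M1 = (+0.0860, +0.0860, 0)
  M2 = (+0.0860, -0.0860, 0)
  M3 = (-0.0860, -0.0860, 0)
rvec = (-0.3231, 0.5314, -0.1616), |rvec| = θ = 0.64257 rad = 36.816°
Rodrigues: sinθ=0.59925, 1−cosθ=0.19944; R = I + sinθ·[k]× + (1−cosθ)·[k]×²:
    [+0.85098 +0.06777 +0.52080]
    [-0.23364 +0.93696 +0.25984]
    [-0.47036 -0.34280 +0.81317]
t = (0.0140, -0.0606, 1.3550) m
M0: Pc = R·M0+t = (-0.05336, +0.04007, +1.36597); u = 508.2·(-0.05336)/1.36597 + 301.7 = 281.8492, v = 832.8·(+0.04007)/1.36597 + 222.6 = 247.0308
M1: Pc = R·M1+t = (+0.09301, -0.00011, +1.28507); u = 508.2·(+0.09301)/1.28507 + 301.7 = 338.4835, v = 832.8·(-0.00011)/1.28507 + 222.6 = 222.5258
M2: Pc = R·M2+t = (+0.08136, -0.16127, +1.34403); u = 508.2·(+0.08136)/1.34403 + 301.7 = 332.4621, v = 832.8·(-0.16127)/1.34403 + 222.6 = 122.6714
M3: Pc = R·M3+t = (-0.06501, -0.12109, +1.42493); u = 508.2·(-0.06501)/1.42493 + 301.7 = 278.5132, v = 832.8·(-0.12109)/1.42493 + 222.6 = 151.8317

c0=(281.85, 247.03) c1=(338.48, 222.53) c2=(332.46, 122.67) c3=(278.51, 151.83)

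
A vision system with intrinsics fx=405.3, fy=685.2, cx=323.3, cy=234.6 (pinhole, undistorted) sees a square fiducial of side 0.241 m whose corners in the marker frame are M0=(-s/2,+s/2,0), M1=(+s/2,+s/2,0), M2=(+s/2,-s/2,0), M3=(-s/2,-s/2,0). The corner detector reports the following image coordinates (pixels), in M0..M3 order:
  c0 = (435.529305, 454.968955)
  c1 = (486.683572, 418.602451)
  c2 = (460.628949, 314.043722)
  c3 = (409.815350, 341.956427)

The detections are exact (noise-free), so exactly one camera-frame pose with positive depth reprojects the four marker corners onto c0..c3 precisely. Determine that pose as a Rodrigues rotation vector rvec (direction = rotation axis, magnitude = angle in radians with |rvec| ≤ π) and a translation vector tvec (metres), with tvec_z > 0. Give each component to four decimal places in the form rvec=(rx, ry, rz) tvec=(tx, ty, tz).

rvec=(-0.3119, -0.3814, -0.2712) tvec=(0.4562, 0.3144, 1.4739)

Intrinsics K: fx=405.3, fy=685.2, cx=323.3, cy=234.6
Marker side s = 0.241 m; corners in marker frame (Z=0):
  M0 = (-0.1205, +0.1205, 0)
  M1 = (+0.1205, +0.1205, 0)
  M2 = (+0.1205, -0.1205, 0)
  M3 = (-0.1205, -0.1205, 0)
Detected image corners:
  c0 = (435.529305, 454.968955) px
  c1 = (486.683572, 418.602451) px
  c2 = (460.628949, 314.043722) px
  c3 = (409.815350, 341.956427) px
Planar DLT: solve 8×8 A·h = b for H (H[2,2]=1):
  H  [+334.00758 +32.82384 +448.74412]
  H  [-28.51077 +387.16054 +380.77267]
  H  [+0.27327 -0.16646 +1.00000]
B = K⁻¹H; ‖b₁‖=0.678473, ‖b₂‖=0.678473; λ = 2/(‖b₁‖+‖b₂‖) = 1.473897, sign → tz>0 ⇒ λ=+1.473897
r₁ = λ·B[:,0] = (+0.89335,-0.19923,+0.40277); r₂ = λ·B[:,1] = (+0.31508,+0.91680,-0.24535)
r₃ = r₁×r₂ = (-0.32038,+0.34609,+0.88180); SVD([r₁ r₂ r₃]) → R = UVᵀ:
  R  [+0.89335 +0.31508 -0.32038]
  R  [-0.19923 +0.91680 +0.34609]
  R  [+0.40277 -0.24535 +0.88180]
t = (+0.45618, +0.31442, +1.47390) m
tr R = 2.691961; θ = arccos((tr R − 1)/2) = 0.562395 rad = 32.223°
axis k = ((R−Rᵀ)₃₂, (R−Rᵀ)₁₃, (R−Rᵀ)₂₁) / (2 sinθ) = (-0.554599, -0.678111, -0.482271)
rvec = θ·k = (-0.311904, -0.381366, -0.271227)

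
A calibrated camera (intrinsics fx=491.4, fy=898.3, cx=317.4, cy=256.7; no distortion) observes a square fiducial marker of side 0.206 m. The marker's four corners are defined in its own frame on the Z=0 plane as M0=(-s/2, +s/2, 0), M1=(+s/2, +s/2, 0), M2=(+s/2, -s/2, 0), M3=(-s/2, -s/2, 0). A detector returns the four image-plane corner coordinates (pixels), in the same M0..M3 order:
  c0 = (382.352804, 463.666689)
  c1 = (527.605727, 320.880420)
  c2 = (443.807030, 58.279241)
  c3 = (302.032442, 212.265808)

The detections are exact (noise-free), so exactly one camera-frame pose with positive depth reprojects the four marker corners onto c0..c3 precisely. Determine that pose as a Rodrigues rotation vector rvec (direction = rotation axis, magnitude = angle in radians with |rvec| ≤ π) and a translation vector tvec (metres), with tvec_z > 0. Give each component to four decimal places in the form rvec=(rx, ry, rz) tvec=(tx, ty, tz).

rvec=(0.0362, 0.1276, -0.5277) tvec=(0.1203, 0.0060, 0.6220)

Intrinsics K: fx=491.4, fy=898.3, cx=317.4, cy=256.7
Marker side s = 0.206 m; corners in marker frame (Z=0):
  M0 = (-0.1030, +0.1030, 0)
  M1 = (+0.1030, +0.1030, 0)
  M2 = (+0.1030, -0.1030, 0)
  M3 = (-0.1030, -0.1030, 0)
Detected image corners:
  c0 = (382.352804, 463.666689) px
  c1 = (527.605727, 320.880420) px
  c2 = (443.807030, 58.279241) px
  c3 = (302.032442, 212.265808) px
Planar DLT: solve 8×8 A·h = b for H (H[2,2]=1):
  H  [+609.69185 +399.19487 +412.40703]
  H  [-775.73941 +1247.64602 +265.41170]
  H  [-0.21012 +0.00249 +1.00000]
B = K⁻¹H; ‖b₁‖=1.607603, ‖b₂‖=1.607603; λ = 2/(‖b₁‖+‖b₂‖) = 0.622044, sign → tz>0 ⇒ λ=+0.622044
r₁ = λ·B[:,0] = (+0.85621,-0.49982,-0.13070); r₂ = λ·B[:,1] = (+0.50433,+0.86351,+0.00155)
r₃ = r₁×r₂ = (+0.11209,-0.06724,+0.99142); SVD([r₁ r₂ r₃]) → R = UVᵀ:
  R  [+0.85621 +0.50433 +0.11209]
  R  [-0.49982 +0.86351 -0.06724]
  R  [-0.13070 +0.00155 +0.99142]
t = (+0.12027, +0.00603, +0.62204) m
tr R = 2.711141; θ = arccos((tr R − 1)/2) = 0.544145 rad = 31.177°
axis k = ((R−Rᵀ)₃₂, (R−Rᵀ)₁₃, (R−Rᵀ)₂₁) / (2 sinθ) = (+0.066441, +0.234499, -0.969843)
rvec = θ·k = (+0.036154, +0.127602, -0.527735)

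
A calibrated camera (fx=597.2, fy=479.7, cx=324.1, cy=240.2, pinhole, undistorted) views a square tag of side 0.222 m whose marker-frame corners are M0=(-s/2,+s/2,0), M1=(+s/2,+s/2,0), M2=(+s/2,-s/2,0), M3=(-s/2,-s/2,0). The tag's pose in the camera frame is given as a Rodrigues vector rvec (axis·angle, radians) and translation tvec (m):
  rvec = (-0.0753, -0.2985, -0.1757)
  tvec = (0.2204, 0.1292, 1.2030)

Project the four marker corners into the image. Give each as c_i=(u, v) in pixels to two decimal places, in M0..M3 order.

c0=(394.01, 345.68) c1=(491.56, 326.07) c2=(470.57, 241.11) c3=(372.71, 255.74)

Intrinsics K: fx=597.2, fy=479.7, cx=324.1, cy=240.2
Marker side s = 0.222 m; corners in marker frame (Z=0):
  M0 = (-0.1110, +0.1110, 0)
  M1 = (+0.1110, +0.1110, 0)
  M2 = (+0.1110, -0.1110, 0)
  M3 = (-0.1110, -0.1110, 0)
rvec = (-0.0753, -0.2985, -0.1757), |rvec| = θ = 0.35446 rad = 20.309°
Rodrigues: sinθ=0.34709, 1−cosθ=0.06217; R = I + sinθ·[k]× + (1−cosθ)·[k]×²:
    [+0.94064 +0.18317 -0.28574]
    [-0.16092 +0.98192 +0.09968]
    [+0.29883 -0.04778 +0.95311]
t = (0.2204, 0.1292, 1.2030) m
M0: Pc = R·M0+t = (+0.13632, +0.25606, +1.16453); u = 597.2·(+0.13632)/1.16453 + 324.1 = 394.0088, v = 479.7·(+0.25606)/1.16453 + 240.2 = 345.6763
M1: Pc = R·M1+t = (+0.34514, +0.22033, +1.23087); u = 597.2·(+0.34514)/1.23087 + 324.1 = 491.5584, v = 479.7·(+0.22033)/1.23087 + 240.2 = 326.0685
M2: Pc = R·M2+t = (+0.30448, +0.00234, +1.24147); u = 597.2·(+0.30448)/1.24147 + 324.1 = 470.5671, v = 479.7·(+0.00234)/1.24147 + 240.2 = 241.1059
M3: Pc = R·M3+t = (+0.09566, +0.03807, +1.17513); u = 597.2·(+0.09566)/1.17513 + 324.1 = 372.7130, v = 479.7·(+0.03807)/1.17513 + 240.2 = 255.7402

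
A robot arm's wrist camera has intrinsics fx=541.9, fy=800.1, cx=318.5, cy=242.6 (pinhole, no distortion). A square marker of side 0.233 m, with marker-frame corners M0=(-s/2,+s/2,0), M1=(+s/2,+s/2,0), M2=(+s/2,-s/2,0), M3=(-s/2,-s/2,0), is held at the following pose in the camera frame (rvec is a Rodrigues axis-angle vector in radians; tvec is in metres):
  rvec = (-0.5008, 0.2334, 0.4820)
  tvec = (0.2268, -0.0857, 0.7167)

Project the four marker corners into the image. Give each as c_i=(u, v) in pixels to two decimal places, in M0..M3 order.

c0=(370.94, 196.43) c1=(549.84, 304.23) c2=(606.17, 98.61) c3=(442.86, 23.07)

Intrinsics K: fx=541.9, fy=800.1, cx=318.5, cy=242.6
Marker side s = 0.233 m; corners in marker frame (Z=0):
  M0 = (-0.1165, +0.1165, 0)
  M1 = (+0.1165, +0.1165, 0)
  M2 = (+0.1165, -0.1165, 0)
  M3 = (-0.1165, -0.1165, 0)
rvec = (-0.5008, 0.2334, 0.4820), |rvec| = θ = 0.73321 rad = 42.010°
Rodrigues: sinθ=0.66926, 1−cosθ=0.25697; R = I + sinθ·[k]× + (1−cosθ)·[k]×²:
    [+0.86291 -0.49583 +0.09766]
    [+0.38409 +0.76907 +0.51089]
    [-0.32842 -0.40334 +0.85408]
t = (0.2268, -0.0857, 0.7167) m
M0: Pc = R·M0+t = (+0.06851, -0.04085, +0.70797); u = 541.9·(+0.06851)/0.70797 + 318.5 = 370.9368, v = 800.1·(-0.04085)/0.70797 + 242.6 = 196.4344
M1: Pc = R·M1+t = (+0.26956, +0.04864, +0.63145); u = 541.9·(+0.26956)/0.63145 + 318.5 = 549.8365, v = 800.1·(+0.04864)/0.63145 + 242.6 = 304.2343
M2: Pc = R·M2+t = (+0.38509, -0.13055, +0.72543); u = 541.9·(+0.38509)/0.72543 + 318.5 = 606.1674, v = 800.1·(-0.13055)/0.72543 + 242.6 = 98.6117
M3: Pc = R·M3+t = (+0.18404, -0.22004, +0.80195); u = 541.9·(+0.18404)/0.80195 + 318.5 = 442.8575, v = 800.1·(-0.22004)/0.80195 + 242.6 = 23.0654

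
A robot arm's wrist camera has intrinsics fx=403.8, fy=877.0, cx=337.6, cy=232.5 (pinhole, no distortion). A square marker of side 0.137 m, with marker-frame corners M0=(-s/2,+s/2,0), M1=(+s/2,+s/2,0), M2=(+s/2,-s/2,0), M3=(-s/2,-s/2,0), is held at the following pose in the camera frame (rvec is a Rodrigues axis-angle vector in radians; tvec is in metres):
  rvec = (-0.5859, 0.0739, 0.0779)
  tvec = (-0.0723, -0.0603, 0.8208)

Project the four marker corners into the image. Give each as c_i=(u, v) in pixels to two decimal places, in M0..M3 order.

Intrinsics K: fx=403.8, fy=877.0, cx=337.6, cy=232.5
Marker side s = 0.137 m; corners in marker frame (Z=0):
  M0 = (-0.0685, +0.0685, 0)
  M1 = (+0.0685, +0.0685, 0)
  M2 = (+0.0685, -0.0685, 0)
  M3 = (-0.0685, -0.0685, 0)
rvec = (-0.5859, 0.0739, 0.0779), |rvec| = θ = 0.59566 rad = 34.129°
Rodrigues: sinθ=0.56105, 1−cosθ=0.17222; R = I + sinθ·[k]× + (1−cosθ)·[k]×²:
    [+0.99440 -0.09439 +0.04745]
    [+0.05236 +0.83043 +0.55466]
    [-0.09176 -0.54907 +0.83073]
t = (-0.0723, -0.0603, 0.8208) m
M0: Pc = R·M0+t = (-0.14688, -0.00700, +0.78947); u = 403.8·(-0.14688)/0.78947 + 337.6 = 262.4727, v = 877.0·(-0.00700)/0.78947 + 232.5 = 224.7217
M1: Pc = R·M1+t = (-0.01065, +0.00017, +0.77690); u = 403.8·(-0.01065)/0.77690 + 337.6 = 332.0651, v = 877.0·(+0.00017)/0.77690 + 232.5 = 232.6930
M2: Pc = R·M2+t = (+0.00228, -0.11360, +0.85213); u = 403.8·(+0.00228)/0.85213 + 337.6 = 338.6816, v = 877.0·(-0.11360)/0.85213 + 232.5 = 115.5860
M3: Pc = R·M3+t = (-0.13395, -0.12077, +0.86470); u = 403.8·(-0.13395)/0.86470 + 337.6 = 275.0470, v = 877.0·(-0.12077)/0.86470 + 232.5 = 110.0106

c0=(262.47, 224.72) c1=(332.07, 232.69) c2=(338.68, 115.59) c3=(275.05, 110.01)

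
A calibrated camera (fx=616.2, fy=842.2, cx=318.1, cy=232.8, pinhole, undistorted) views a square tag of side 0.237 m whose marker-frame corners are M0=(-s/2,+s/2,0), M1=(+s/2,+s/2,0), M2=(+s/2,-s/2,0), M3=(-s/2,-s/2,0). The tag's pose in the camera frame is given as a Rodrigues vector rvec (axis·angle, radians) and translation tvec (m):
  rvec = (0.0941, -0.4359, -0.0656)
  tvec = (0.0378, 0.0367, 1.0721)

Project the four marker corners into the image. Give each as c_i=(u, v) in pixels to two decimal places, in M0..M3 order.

c0=(279.84, 366.53) c1=(399.66, 340.13) c2=(395.79, 163.75) c3=(272.65, 173.49)

Intrinsics K: fx=616.2, fy=842.2, cx=318.1, cy=232.8
Marker side s = 0.237 m; corners in marker frame (Z=0):
  M0 = (-0.1185, +0.1185, 0)
  M1 = (+0.1185, +0.1185, 0)
  M2 = (+0.1185, -0.1185, 0)
  M3 = (-0.1185, -0.1185, 0)
rvec = (0.0941, -0.4359, -0.0656), |rvec| = θ = 0.45074 rad = 25.826°
Rodrigues: sinθ=0.43563, 1−cosθ=0.09988; R = I + sinθ·[k]× + (1−cosθ)·[k]×²:
    [+0.90448 +0.04324 -0.42432]
    [-0.08357 +0.99353 -0.07689]
    [+0.41825 +0.10500 +0.90224]
t = (0.0378, 0.0367, 1.0721) m
M0: Pc = R·M0+t = (-0.06426, +0.16434, +1.03498); u = 616.2·(-0.06426)/1.03498 + 318.1 = 279.8430, v = 842.2·(+0.16434)/1.03498 + 232.8 = 366.5261
M1: Pc = R·M1+t = (+0.15010, +0.14453, +1.13411); u = 616.2·(+0.15010)/1.13411 + 318.1 = 399.6569, v = 842.2·(+0.14453)/1.13411 + 232.8 = 340.1304
M2: Pc = R·M2+t = (+0.13986, -0.09094, +1.10922); u = 616.2·(+0.13986)/1.10922 + 318.1 = 395.7941, v = 842.2·(-0.09094)/1.10922 + 232.8 = 163.7548
M3: Pc = R·M3+t = (-0.07450, -0.07113, +1.01009); u = 616.2·(-0.07450)/1.01009 + 318.1 = 272.6493, v = 842.2·(-0.07113)/1.01009 + 232.8 = 173.4921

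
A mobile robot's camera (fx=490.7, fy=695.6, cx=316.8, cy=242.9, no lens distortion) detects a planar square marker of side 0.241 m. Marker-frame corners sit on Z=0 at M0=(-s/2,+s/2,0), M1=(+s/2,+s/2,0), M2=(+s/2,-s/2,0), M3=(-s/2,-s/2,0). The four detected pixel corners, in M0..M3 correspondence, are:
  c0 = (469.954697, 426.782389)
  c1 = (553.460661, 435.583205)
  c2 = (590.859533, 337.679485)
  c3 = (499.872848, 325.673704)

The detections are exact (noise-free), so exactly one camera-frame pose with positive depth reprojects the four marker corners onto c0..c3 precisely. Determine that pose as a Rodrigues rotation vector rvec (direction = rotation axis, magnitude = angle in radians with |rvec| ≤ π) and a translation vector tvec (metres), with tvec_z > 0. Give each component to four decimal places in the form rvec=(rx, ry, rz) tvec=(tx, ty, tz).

Intrinsics K: fx=490.7, fy=695.6, cx=316.8, cy=242.9
Marker side s = 0.241 m; corners in marker frame (Z=0):
  M0 = (-0.1205, +0.1205, 0)
  M1 = (+0.1205, +0.1205, 0)
  M2 = (+0.1205, -0.1205, 0)
  M3 = (-0.1205, -0.1205, 0)
Detected image corners:
  c0 = (469.954697, 426.782389) px
  c1 = (553.460661, 435.583205) px
  c2 = (590.859533, 337.679485) px
  c3 = (499.872848, 325.673704) px
Planar DLT: solve 8×8 A·h = b for H (H[2,2]=1):
  H  [+410.28653 +67.11053 +528.23025]
  H  [+78.21597 +562.16127 +383.83521]
  H  [+0.09271 +0.39154 +1.00000]
B = K⁻¹H; ‖b₁‖=0.785877, ‖b₂‖=0.785877; λ = 2/(‖b₁‖+‖b₂‖) = 1.272464, sign → tz>0 ⇒ λ=+1.272464
r₁ = λ·B[:,0] = (+0.98778,+0.10189,+0.11797); r₂ = λ·B[:,1] = (-0.14763,+0.85439,+0.49823)
r₃ = r₁×r₂ = (-0.05003,-0.50955,+0.85898); SVD([r₁ r₂ r₃]) → R = UVᵀ:
  R  [+0.98778 -0.14763 -0.05003]
  R  [+0.10189 +0.85439 -0.50955]
  R  [+0.11797 +0.49823 +0.85898]
t = (+0.54827, +0.25781, +1.27246) m
tr R = 2.701146; θ = arccos((tr R − 1)/2) = 0.553722 rad = 31.726°
axis k = ((R−Rᵀ)₃₂, (R−Rᵀ)₁₃, (R−Rᵀ)₂₁) / (2 sinθ) = (+0.958226, -0.159740, +0.237248)
rvec = θ·k = (+0.530591, -0.088452, +0.131369)

rvec=(0.5306, -0.0885, 0.1314) tvec=(0.5483, 0.2578, 1.2725)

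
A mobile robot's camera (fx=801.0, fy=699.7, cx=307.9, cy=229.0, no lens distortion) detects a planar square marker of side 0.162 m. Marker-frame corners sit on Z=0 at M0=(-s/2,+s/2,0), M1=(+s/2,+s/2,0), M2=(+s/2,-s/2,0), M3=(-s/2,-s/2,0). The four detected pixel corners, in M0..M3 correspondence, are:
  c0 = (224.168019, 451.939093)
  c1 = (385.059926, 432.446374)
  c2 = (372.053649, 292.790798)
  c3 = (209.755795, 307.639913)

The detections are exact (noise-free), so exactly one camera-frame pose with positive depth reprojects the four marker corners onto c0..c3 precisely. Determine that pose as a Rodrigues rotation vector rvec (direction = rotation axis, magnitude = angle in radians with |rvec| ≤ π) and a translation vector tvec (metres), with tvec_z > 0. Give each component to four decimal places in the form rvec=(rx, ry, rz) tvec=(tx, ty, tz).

rvec=(0.0217, -0.1650, -0.0854) tvec=(-0.0087, 0.1608, 0.7909)

Intrinsics K: fx=801.0, fy=699.7, cx=307.9, cy=229.0
Marker side s = 0.162 m; corners in marker frame (Z=0):
  M0 = (-0.0810, +0.0810, 0)
  M1 = (+0.0810, +0.0810, 0)
  M2 = (+0.0810, -0.0810, 0)
  M3 = (-0.0810, -0.0810, 0)
Detected image corners:
  c0 = (224.168019, 451.939093) px
  c1 = (385.059926, 432.446374) px
  c2 = (372.053649, 292.790798) px
  c3 = (209.755795, 307.639913) px
Planar DLT: solve 8×8 A·h = b for H (H[2,2]=1):
  H  [+1058.90589 +95.33345 +299.12942]
  H  [-29.46642 +889.60426 +371.26879]
  H  [+0.20627 +0.03621 +1.00000]
B = K⁻¹H; ‖b₁‖=1.264454, ‖b₂‖=1.264454; λ = 2/(‖b₁‖+‖b₂‖) = 0.790855, sign → tz>0 ⇒ λ=+0.790855
r₁ = λ·B[:,0] = (+0.98279,-0.08670,+0.16313); r₂ = λ·B[:,1] = (+0.08312,+0.99613,+0.02863)
r₃ = r₁×r₂ = (-0.16498,-0.01458,+0.98619); SVD([r₁ r₂ r₃]) → R = UVᵀ:
  R  [+0.98279 +0.08312 -0.16498]
  R  [-0.08670 +0.99613 -0.01458]
  R  [+0.16313 +0.02863 +0.98619]
t = (-0.00866, +0.16080, +0.79086) m
tr R = 2.965105; θ = arccos((tr R − 1)/2) = 0.187075 rad = 10.719°
axis k = ((R−Rᵀ)₃₂, (R−Rᵀ)₁₃, (R−Rᵀ)₂₁) / (2 sinθ) = (+0.116183, -0.882092, -0.456525)
rvec = θ·k = (+0.021735, -0.165017, -0.085404)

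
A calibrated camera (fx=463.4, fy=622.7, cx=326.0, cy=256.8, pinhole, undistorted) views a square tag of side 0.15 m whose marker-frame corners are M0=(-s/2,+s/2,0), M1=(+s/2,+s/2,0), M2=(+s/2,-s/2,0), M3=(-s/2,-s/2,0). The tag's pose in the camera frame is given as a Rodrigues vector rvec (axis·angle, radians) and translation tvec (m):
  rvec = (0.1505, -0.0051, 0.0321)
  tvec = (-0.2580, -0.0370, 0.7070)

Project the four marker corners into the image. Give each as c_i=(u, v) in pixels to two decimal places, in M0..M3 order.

Intrinsics K: fx=463.4, fy=622.7, cx=326.0, cy=256.8
Marker side s = 0.15 m; corners in marker frame (Z=0):
  M0 = (-0.0750, +0.0750, 0)
  M1 = (+0.0750, +0.0750, 0)
  M2 = (+0.0750, -0.0750, 0)
  M3 = (-0.0750, -0.0750, 0)
rvec = (0.1505, -0.0051, 0.0321), |rvec| = θ = 0.15397 rad = 8.822°
Rodrigues: sinθ=0.15336, 1−cosθ=0.01183; R = I + sinθ·[k]× + (1−cosθ)·[k]×²:
    [+0.99947 -0.03236 -0.00267]
    [+0.03159 +0.98818 -0.14999]
    [+0.00749 +0.14982 +0.98868]
t = (-0.2580, -0.0370, 0.7070) m
M0: Pc = R·M0+t = (-0.33539, +0.03474, +0.71768); u = 463.4·(-0.33539)/0.71768 + 326.0 = 109.4418, v = 622.7·(+0.03474)/0.71768 + 256.8 = 286.9465
M1: Pc = R·M1+t = (-0.18547, +0.03948, +0.71880); u = 463.4·(-0.18547)/0.71880 + 326.0 = 206.4323, v = 622.7·(+0.03948)/0.71880 + 256.8 = 291.0044
M2: Pc = R·M2+t = (-0.18061, -0.10874, +0.69632); u = 463.4·(-0.18061)/0.69632 + 326.0 = 205.8033, v = 622.7·(-0.10874)/0.69632 + 256.8 = 159.5535
M3: Pc = R·M3+t = (-0.33053, -0.11348, +0.69520); u = 463.4·(-0.33053)/0.69520 + 326.0 = 105.6763, v = 622.7·(-0.11348)/0.69520 + 256.8 = 155.1519

c0=(109.44, 286.95) c1=(206.43, 291.00) c2=(205.80, 159.55) c3=(105.68, 155.15)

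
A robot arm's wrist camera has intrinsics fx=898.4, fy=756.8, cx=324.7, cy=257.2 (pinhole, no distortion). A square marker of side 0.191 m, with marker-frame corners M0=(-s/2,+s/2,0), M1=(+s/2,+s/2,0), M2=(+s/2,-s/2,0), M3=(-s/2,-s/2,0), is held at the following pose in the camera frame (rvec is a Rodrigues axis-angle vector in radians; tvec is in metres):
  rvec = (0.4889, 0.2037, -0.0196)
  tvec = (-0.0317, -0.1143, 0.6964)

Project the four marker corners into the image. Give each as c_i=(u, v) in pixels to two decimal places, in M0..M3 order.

Intrinsics K: fx=898.4, fy=756.8, cx=324.7, cy=257.2
Marker side s = 0.191 m; corners in marker frame (Z=0):
  M0 = (-0.0955, +0.0955, 0)
  M1 = (+0.0955, +0.0955, 0)
  M2 = (+0.0955, -0.0955, 0)
  M3 = (-0.0955, -0.0955, 0)
rvec = (0.4889, 0.2037, -0.0196), |rvec| = θ = 0.53000 rad = 30.367°
Rodrigues: sinθ=0.50553, 1−cosθ=0.13719; R = I + sinθ·[k]× + (1−cosθ)·[k]×²:
    [+0.97955 +0.06733 +0.18962]
    [+0.02994 +0.88307 -0.46828]
    [-0.19898 +0.46438 +0.86299]
t = (-0.0317, -0.1143, 0.6964) m
M0: Pc = R·M0+t = (-0.11882, -0.03283, +0.75975); u = 898.4·(-0.11882)/0.75975 + 324.7 = 184.2006, v = 756.8·(-0.03283)/0.75975 + 257.2 = 224.5012
M1: Pc = R·M1+t = (+0.06828, -0.02711, +0.72175); u = 898.4·(+0.06828)/0.72175 + 324.7 = 409.6887, v = 756.8·(-0.02711)/0.72175 + 257.2 = 228.7766
M2: Pc = R·M2+t = (+0.05542, -0.19577, +0.63305); u = 898.4·(+0.05542)/0.63305 + 324.7 = 403.3446, v = 756.8·(-0.19577)/0.63305 + 257.2 = 23.1558
M3: Pc = R·M3+t = (-0.13168, -0.20149, +0.67105); u = 898.4·(-0.13168)/0.67105 + 324.7 = 148.4119, v = 756.8·(-0.20149)/0.67105 + 257.2 = 29.9605

c0=(184.20, 224.50) c1=(409.69, 228.78) c2=(403.34, 23.16) c3=(148.41, 29.96)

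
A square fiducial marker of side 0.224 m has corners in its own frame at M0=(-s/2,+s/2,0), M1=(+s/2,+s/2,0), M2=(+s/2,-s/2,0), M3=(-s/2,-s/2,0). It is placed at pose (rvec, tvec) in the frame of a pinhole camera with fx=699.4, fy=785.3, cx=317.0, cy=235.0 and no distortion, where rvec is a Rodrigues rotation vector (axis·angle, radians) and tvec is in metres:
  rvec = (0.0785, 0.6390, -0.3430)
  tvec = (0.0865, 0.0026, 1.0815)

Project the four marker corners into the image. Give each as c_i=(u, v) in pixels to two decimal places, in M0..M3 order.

c0=(341.72, 331.31) c1=(460.98, 293.69) c2=(408.03, 130.76) c3=(295.68, 187.04)

Intrinsics K: fx=699.4, fy=785.3, cx=317.0, cy=235.0
Marker side s = 0.224 m; corners in marker frame (Z=0):
  M0 = (-0.1120, +0.1120, 0)
  M1 = (+0.1120, +0.1120, 0)
  M2 = (+0.1120, -0.1120, 0)
  M3 = (-0.1120, -0.1120, 0)
rvec = (0.0785, 0.6390, -0.3430), |rvec| = θ = 0.72947 rad = 41.796°
Rodrigues: sinθ=0.66648, 1−cosθ=0.25447; R = I + sinθ·[k]× + (1−cosθ)·[k]×²:
    [+0.74847 +0.33737 +0.57094]
    [-0.28939 +0.94079 -0.17654]
    [-0.59669 -0.03309 +0.80179]
t = (0.0865, 0.0026, 1.0815) m
M0: Pc = R·M0+t = (+0.04046, +0.14038, +1.14462); u = 699.4·(+0.04046)/1.14462 + 317.0 = 341.7200, v = 785.3·(+0.14038)/1.14462 + 235.0 = 331.3118
M1: Pc = R·M1+t = (+0.20811, +0.07556, +1.01096); u = 699.4·(+0.20811)/1.01096 + 317.0 = 460.9764, v = 785.3·(+0.07556)/1.01096 + 235.0 = 293.6913
M2: Pc = R·M2+t = (+0.13254, -0.13518, +1.01838); u = 699.4·(+0.13254)/1.01838 + 317.0 = 408.0283, v = 785.3·(-0.13518)/1.01838 + 235.0 = 130.7585
M3: Pc = R·M3+t = (-0.03511, -0.07036, +1.15204); u = 699.4·(-0.03511)/1.15204 + 317.0 = 295.6823, v = 785.3·(-0.07036)/1.15204 + 235.0 = 187.0404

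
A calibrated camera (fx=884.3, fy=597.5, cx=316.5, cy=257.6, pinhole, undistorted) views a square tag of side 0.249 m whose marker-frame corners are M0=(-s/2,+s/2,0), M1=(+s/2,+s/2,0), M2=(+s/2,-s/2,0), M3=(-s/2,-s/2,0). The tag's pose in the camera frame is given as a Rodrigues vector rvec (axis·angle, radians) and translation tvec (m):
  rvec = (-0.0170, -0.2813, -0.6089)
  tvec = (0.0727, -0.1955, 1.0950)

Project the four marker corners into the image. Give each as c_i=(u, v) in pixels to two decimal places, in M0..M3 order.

Intrinsics K: fx=884.3, fy=597.5, cx=316.5, cy=257.6
Marker side s = 0.249 m; corners in marker frame (Z=0):
  M0 = (-0.1245, +0.1245, 0)
  M1 = (+0.1245, +0.1245, 0)
  M2 = (+0.1245, -0.1245, 0)
  M3 = (-0.1245, -0.1245, 0)
rvec = (-0.0170, -0.2813, -0.6089), |rvec| = θ = 0.67095 rad = 38.443°
Rodrigues: sinθ=0.62173, 1−cosθ=0.21677; R = I + sinθ·[k]× + (1−cosθ)·[k]×²:
    [+0.78337 +0.56653 -0.25568]
    [-0.56193 +0.82133 +0.09823]
    [+0.26565 +0.06672 +0.96176]
t = (0.0727, -0.1955, 1.0950) m
M0: Pc = R·M0+t = (+0.04570, -0.02328, +1.07023); u = 884.3·(+0.04570)/1.07023 + 316.5 = 354.2639, v = 597.5·(-0.02328)/1.07023 + 257.6 = 244.6008
M1: Pc = R·M1+t = (+0.24076, -0.16320, +1.13638); u = 884.3·(+0.24076)/1.13638 + 316.5 = 503.8551, v = 597.5·(-0.16320)/1.13638 + 257.6 = 171.7884
M2: Pc = R·M2+t = (+0.09970, -0.36772, +1.11977); u = 884.3·(+0.09970)/1.11977 + 316.5 = 395.2317, v = 597.5·(-0.36772)/1.11977 + 257.6 = 61.3891
M3: Pc = R·M3+t = (-0.09536, -0.22780, +1.05362); u = 884.3·(-0.09536)/1.05362 + 316.5 = 236.4621, v = 597.5·(-0.22780)/1.05362 + 257.6 = 128.4187

c0=(354.26, 244.60) c1=(503.86, 171.79) c2=(395.23, 61.39) c3=(236.46, 128.42)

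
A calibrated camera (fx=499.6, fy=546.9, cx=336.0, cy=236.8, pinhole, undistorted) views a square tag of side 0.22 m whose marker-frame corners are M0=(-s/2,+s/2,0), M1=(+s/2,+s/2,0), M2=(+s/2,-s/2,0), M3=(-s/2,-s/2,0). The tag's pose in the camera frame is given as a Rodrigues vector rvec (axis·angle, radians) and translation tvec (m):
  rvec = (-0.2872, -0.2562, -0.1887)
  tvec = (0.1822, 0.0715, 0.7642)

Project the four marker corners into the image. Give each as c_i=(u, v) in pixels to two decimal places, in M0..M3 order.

c0=(408.04, 384.96) c1=(538.61, 350.23) c2=(495.51, 204.72) c3=(371.13, 225.34)

Intrinsics K: fx=499.6, fy=546.9, cx=336.0, cy=236.8
Marker side s = 0.22 m; corners in marker frame (Z=0):
  M0 = (-0.1100, +0.1100, 0)
  M1 = (+0.1100, +0.1100, 0)
  M2 = (+0.1100, -0.1100, 0)
  M3 = (-0.1100, -0.1100, 0)
rvec = (-0.2872, -0.2562, -0.1887), |rvec| = θ = 0.42864 rad = 24.559°
Rodrigues: sinθ=0.41563, 1−cosθ=0.09047; R = I + sinθ·[k]× + (1−cosθ)·[k]×²:
    [+0.95015 +0.21921 -0.22174]
    [-0.14674 +0.94185 +0.30229]
    [+0.27511 -0.25468 +0.92707]
t = (0.1822, 0.0715, 0.7642) m
M0: Pc = R·M0+t = (+0.10180, +0.19125, +0.70592); u = 499.6·(+0.10180)/0.70592 + 336.0 = 408.0439, v = 546.9·(+0.19125)/0.70592 + 236.8 = 384.9639
M1: Pc = R·M1+t = (+0.31083, +0.15896, +0.76645); u = 499.6·(+0.31083)/0.76645 + 336.0 = 538.6102, v = 546.9·(+0.15896)/0.76645 + 236.8 = 350.2276
M2: Pc = R·M2+t = (+0.26260, -0.04825, +0.82248); u = 499.6·(+0.26260)/0.82248 + 336.0 = 495.5142, v = 546.9·(-0.04825)/0.82248 + 236.8 = 204.7194
M3: Pc = R·M3+t = (+0.05357, -0.01596, +0.76195); u = 499.6·(+0.05357)/0.76195 + 336.0 = 371.1258, v = 546.9·(-0.01596)/0.76195 + 236.8 = 225.3431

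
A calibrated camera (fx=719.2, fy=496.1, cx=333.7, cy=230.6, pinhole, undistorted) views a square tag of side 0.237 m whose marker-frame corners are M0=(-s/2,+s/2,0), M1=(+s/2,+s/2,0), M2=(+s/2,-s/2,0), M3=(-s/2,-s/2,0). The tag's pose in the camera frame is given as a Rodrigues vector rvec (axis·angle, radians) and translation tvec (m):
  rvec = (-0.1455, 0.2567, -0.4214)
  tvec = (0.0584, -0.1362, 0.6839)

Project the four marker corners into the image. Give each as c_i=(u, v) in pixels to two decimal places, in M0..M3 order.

c0=(333.29, 245.56) c1=(569.50, 168.83) c2=(457.44, 17.11) c3=(243.74, 99.66)

Intrinsics K: fx=719.2, fy=496.1, cx=333.7, cy=230.6
Marker side s = 0.237 m; corners in marker frame (Z=0):
  M0 = (-0.1185, +0.1185, 0)
  M1 = (+0.1185, +0.1185, 0)
  M2 = (+0.1185, -0.1185, 0)
  M3 = (-0.1185, -0.1185, 0)
rvec = (-0.1455, 0.2567, -0.4214), |rvec| = θ = 0.51443 rad = 29.475°
Rodrigues: sinθ=0.49204, 1−cosθ=0.12943; R = I + sinθ·[k]× + (1−cosθ)·[k]×²:
    [+0.88092 +0.38479 +0.27551]
    [-0.42132 +0.90280 +0.08626]
    [-0.21554 -0.19207 +0.95742]
t = (0.0584, -0.1362, 0.6839) m
M0: Pc = R·M0+t = (-0.00039, +0.02071, +0.68668); u = 719.2·(-0.00039)/0.68668 + 333.7 = 333.2896, v = 496.1·(+0.02071)/0.68668 + 230.6 = 245.5611
M1: Pc = R·M1+t = (+0.20839, -0.07915, +0.63560); u = 719.2·(+0.20839)/0.63560 + 333.7 = 569.4970, v = 496.1·(-0.07915)/0.63560 + 230.6 = 168.8251
M2: Pc = R·M2+t = (+0.11719, -0.29311, +0.68112); u = 719.2·(+0.11719)/0.68112 + 333.7 = 457.4440, v = 496.1·(-0.29311)/0.68112 + 230.6 = 17.1114
M3: Pc = R·M3+t = (-0.09159, -0.19325, +0.73220); u = 719.2·(-0.09159)/0.73220 + 333.7 = 243.7390, v = 496.1·(-0.19325)/0.73220 + 230.6 = 99.6612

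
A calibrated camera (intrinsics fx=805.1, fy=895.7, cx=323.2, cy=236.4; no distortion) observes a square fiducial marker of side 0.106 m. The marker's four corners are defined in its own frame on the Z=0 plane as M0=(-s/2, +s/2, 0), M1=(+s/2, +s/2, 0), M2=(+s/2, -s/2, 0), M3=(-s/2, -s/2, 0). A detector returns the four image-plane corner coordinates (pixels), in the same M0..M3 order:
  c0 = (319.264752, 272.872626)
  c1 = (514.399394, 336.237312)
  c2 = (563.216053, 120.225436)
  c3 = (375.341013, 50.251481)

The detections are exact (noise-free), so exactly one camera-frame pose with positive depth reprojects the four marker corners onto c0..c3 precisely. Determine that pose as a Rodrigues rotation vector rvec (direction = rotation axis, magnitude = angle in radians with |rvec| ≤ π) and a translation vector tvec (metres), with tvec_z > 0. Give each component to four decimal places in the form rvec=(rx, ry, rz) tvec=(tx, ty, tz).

Intrinsics K: fx=805.1, fy=895.7, cx=323.2, cy=236.4
Marker side s = 0.106 m; corners in marker frame (Z=0):
  M0 = (-0.0530, +0.0530, 0)
  M1 = (+0.0530, +0.0530, 0)
  M2 = (+0.0530, -0.0530, 0)
  M3 = (-0.0530, -0.0530, 0)
Detected image corners:
  c0 = (319.264752, 272.872626) px
  c1 = (514.399394, 336.237312) px
  c2 = (563.216053, 120.225436) px
  c3 = (375.341013, 50.251481) px
Planar DLT: solve 8×8 A·h = b for H (H[2,2]=1):
  H  [+1966.92491 -608.54467 +445.25545]
  H  [+700.09276 +2018.08942 +194.03670]
  H  [+0.36281 -0.25826 +1.00000]
B = K⁻¹H; ‖b₁‖=2.424921, ‖b₂‖=2.424921; λ = 2/(‖b₁‖+‖b₂‖) = 0.412385, sign → tz>0 ⇒ λ=+0.412385
r₁ = λ·B[:,0] = (+0.94743,+0.28284,+0.14962); r₂ = λ·B[:,1] = (-0.26895,+0.95725,-0.10650)
r₃ = r₁×r₂ = (-0.17334,+0.06067,+0.98299); SVD([r₁ r₂ r₃]) → R = UVᵀ:
  R  [+0.94743 -0.26895 -0.17334]
  R  [+0.28284 +0.95725 +0.06067]
  R  [+0.14962 -0.10650 +0.98299]
t = (+0.06252, -0.01950, +0.41238) m
tr R = 2.887665; θ = arccos((tr R − 1)/2) = 0.336753 rad = 19.295°
axis k = ((R−Rᵀ)₃₂, (R−Rᵀ)₁₃, (R−Rᵀ)₂₁) / (2 sinθ) = (-0.252962, -0.488706, +0.834971)
rvec = θ·k = (-0.085186, -0.164573, +0.281179)

rvec=(-0.0852, -0.1646, 0.2812) tvec=(0.0625, -0.0195, 0.4124)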